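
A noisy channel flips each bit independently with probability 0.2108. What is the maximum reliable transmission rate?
0.2570 bits

For a binary symmetric channel (BSC) with error probability p:
Capacity C = 1 - H(p) bits per symbol

where H(p) = -p log₂(p) - (1-p) log₂(1-p) is the binary entropy function.

H(0.2108) = 0.7430 bits
C = 1 - 0.7430 = 0.2570 bits per symbol

This means we can reliably transmit up to 0.2570 bits of information per channel use.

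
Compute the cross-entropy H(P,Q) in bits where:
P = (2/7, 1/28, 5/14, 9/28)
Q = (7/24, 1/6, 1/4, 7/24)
1.8859 bits

Cross-entropy: H(P,Q) = -Σ p(x) log q(x)

Alternatively: H(P,Q) = H(P) + D_KL(P||Q)
H(P) = 1.7449 bits
D_KL(P||Q) = 0.1410 bits

H(P,Q) = 1.7449 + 0.1410 = 1.8859 bits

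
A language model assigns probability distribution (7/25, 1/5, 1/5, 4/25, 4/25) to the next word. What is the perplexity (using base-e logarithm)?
4.8873

Perplexity is e^H (or exp(H) for natural log).

First, H = -Σ p log p = 1.5866 nats
Perplexity = e^1.5866 = 4.8873

Interpretation: The model's uncertainty is equivalent to choosing uniformly among 4.9 options.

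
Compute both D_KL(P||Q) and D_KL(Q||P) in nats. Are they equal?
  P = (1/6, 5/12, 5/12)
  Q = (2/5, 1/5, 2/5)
D_KL(P||Q) = 0.1769, D_KL(Q||P) = 0.1871

KL divergence is not symmetric: D_KL(P||Q) ≠ D_KL(Q||P) in general.

D_KL(P||Q) = 0.1769 nats
D_KL(Q||P) = 0.1871 nats

No, they are not equal!

This asymmetry is why KL divergence is not a true distance metric.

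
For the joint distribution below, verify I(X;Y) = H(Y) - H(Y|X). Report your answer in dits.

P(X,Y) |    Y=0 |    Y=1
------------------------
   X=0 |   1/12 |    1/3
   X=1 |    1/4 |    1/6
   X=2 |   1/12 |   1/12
I(X;Y) = 0.0325 dits

Mutual information has multiple equivalent forms:
- I(X;Y) = H(X) - H(X|Y)
- I(X;Y) = H(Y) - H(Y|X)
- I(X;Y) = H(X) + H(Y) - H(X,Y)

Computing all quantities:
H(X) = 0.4465, H(Y) = 0.2950, H(X,Y) = 0.7090
H(X|Y) = 0.4141, H(Y|X) = 0.2625

Verification:
H(X) - H(X|Y) = 0.4465 - 0.4141 = 0.0325
H(Y) - H(Y|X) = 0.2950 - 0.2625 = 0.0325
H(X) + H(Y) - H(X,Y) = 0.4465 + 0.2950 - 0.7090 = 0.0325

All forms give I(X;Y) = 0.0325 dits. ✓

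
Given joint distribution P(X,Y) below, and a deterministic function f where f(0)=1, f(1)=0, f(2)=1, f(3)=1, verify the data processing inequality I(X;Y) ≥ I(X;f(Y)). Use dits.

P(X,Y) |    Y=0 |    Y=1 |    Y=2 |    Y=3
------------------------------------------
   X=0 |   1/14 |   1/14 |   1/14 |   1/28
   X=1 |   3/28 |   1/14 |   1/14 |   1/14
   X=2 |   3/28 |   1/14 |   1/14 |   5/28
I(X;Y) = 0.0162, I(X;f(Y)) = 0.0029, inequality holds: 0.0162 ≥ 0.0029

Data Processing Inequality: For any Markov chain X → Y → Z, we have I(X;Y) ≥ I(X;Z).

Here Z = f(Y) is a deterministic function of Y, forming X → Y → Z.

Original I(X;Y) = 0.0162 dits

After applying f:
P(X,Z) where Z=f(Y):
- P(X,Z=0) = P(X,Y=1)
- P(X,Z=1) = P(X,Y=0) + P(X,Y=2) + P(X,Y=3)

I(X;Z) = I(X;f(Y)) = 0.0029 dits

Verification: 0.0162 ≥ 0.0029 ✓

Information cannot be created by processing; the function f can only lose information about X.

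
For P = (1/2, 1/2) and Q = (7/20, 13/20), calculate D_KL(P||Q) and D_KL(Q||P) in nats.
D_KL(P||Q) = 0.0472, D_KL(Q||P) = 0.0457

KL divergence is not symmetric: D_KL(P||Q) ≠ D_KL(Q||P) in general.

D_KL(P||Q) = 0.0472 nats
D_KL(Q||P) = 0.0457 nats

No, they are not equal!

This asymmetry is why KL divergence is not a true distance metric.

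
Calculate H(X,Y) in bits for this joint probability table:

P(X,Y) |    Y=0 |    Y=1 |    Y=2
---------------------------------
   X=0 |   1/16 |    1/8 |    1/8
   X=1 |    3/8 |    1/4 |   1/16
2.2806 bits

Joint entropy is H(X,Y) = -Σ_{x,y} p(x,y) log p(x,y).

Summing over all non-zero entries:
H(X,Y) = -[1/16·log_2(1/16) + 1/8·log_2(1/8) + 1/8·log_2(1/8) + 3/8·log_2(3/8) + 1/4·log_2(1/4) + 1/16·log_2(1/16)]
H(X,Y) = 2.2806 bits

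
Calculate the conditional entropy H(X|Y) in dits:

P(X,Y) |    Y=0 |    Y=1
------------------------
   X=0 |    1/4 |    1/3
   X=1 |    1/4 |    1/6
0.2887 dits

Using the chain rule: H(X|Y) = H(X,Y) - H(Y)

First, compute H(X,Y) = 0.5898 dits

Marginal P(Y) = (1/2, 1/2)
H(Y) = 0.3010 dits

H(X|Y) = H(X,Y) - H(Y) = 0.5898 - 0.3010 = 0.2887 dits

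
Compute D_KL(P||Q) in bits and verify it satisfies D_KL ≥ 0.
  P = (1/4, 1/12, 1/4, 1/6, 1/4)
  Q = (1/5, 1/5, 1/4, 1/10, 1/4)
0.0981 bits

KL divergence satisfies the Gibbs inequality: D_KL(P||Q) ≥ 0 for all distributions P, Q.

D_KL(P||Q) = Σ p(x) log(p(x)/q(x))
Term by term:
  x=0: 1/4 × log_2[(1/4)/(1/5)] = 0.0805
  x=1: 1/12 × log_2[(1/12)/(1/5)] = -0.1053
  x=2: 1/4 × log_2[(1/4)/(1/4)] = 0.0000
  x=3: 1/6 × log_2[(1/6)/(1/10)] = 0.1228
  x=4: 1/4 × log_2[(1/4)/(1/4)] = 0.0000
D_KL(P||Q) = 0.0981 bits

D_KL(P||Q) = 0.0981 ≥ 0 ✓

This non-negativity is a fundamental property: relative entropy cannot be negative because it measures how different Q is from P.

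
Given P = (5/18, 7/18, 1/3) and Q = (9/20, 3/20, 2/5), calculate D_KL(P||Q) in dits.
0.0763 dits

KL divergence: D_KL(P||Q) = Σ p(x) log(p(x)/q(x))

Computing term by term:
  x=0: 5/18 × log_10[(5/18)/(9/20)] = 5/18 × -0.2095 = -0.0582
  x=1: 7/18 × log_10[(7/18)/(3/20)] = 7/18 × 0.4137 = 0.1609
  x=2: 1/3 × log_10[(1/3)/(2/5)] = 1/3 × -0.0792 = -0.0264

D_KL(P||Q) = 0.0763 dits

Note: KL divergence is always non-negative and equals 0 iff P = Q.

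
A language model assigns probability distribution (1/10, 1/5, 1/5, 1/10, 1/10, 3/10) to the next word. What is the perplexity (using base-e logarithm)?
5.4507

Perplexity is e^H (or exp(H) for natural log).

First, H = -Σ p log p = 1.6957 nats
Perplexity = e^1.6957 = 5.4507

Interpretation: The model's uncertainty is equivalent to choosing uniformly among 5.5 options.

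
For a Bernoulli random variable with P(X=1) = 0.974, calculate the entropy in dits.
0.0524 dits

The binary entropy function is:
H(p) = -p log(p) - (1-p) log(1-p)

H(0.974) = -0.974 × log_10(0.974) - 0.026 × log_10(0.026)
H(0.974) = 0.0524 dits

Note: Binary entropy is maximized at p=0.5 (H=1 bit) and minimized at p=0 or p=1 (H=0).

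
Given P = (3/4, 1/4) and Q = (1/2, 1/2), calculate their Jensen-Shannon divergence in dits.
0.0147 dits

Jensen-Shannon divergence is:
JSD(P||Q) = 0.5 × D_KL(P||M) + 0.5 × D_KL(Q||M)
where M = 0.5 × (P + Q) is the mixture distribution.

M = 0.5 × (3/4, 1/4) + 0.5 × (1/2, 1/2) = (5/8, 3/8)

D_KL(P||M) = 0.0154 dits
D_KL(Q||M) = 0.0140 dits

JSD(P||Q) = 0.5 × 0.0154 + 0.5 × 0.0140 = 0.0147 dits

Unlike KL divergence, JSD is symmetric and bounded: 0 ≤ JSD ≤ log(2).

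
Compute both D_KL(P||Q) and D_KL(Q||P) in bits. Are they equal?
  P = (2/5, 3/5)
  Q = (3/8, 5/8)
D_KL(P||Q) = 0.0019, D_KL(Q||P) = 0.0019

KL divergence is not symmetric: D_KL(P||Q) ≠ D_KL(Q||P) in general.

D_KL(P||Q) = 0.0019 bits
D_KL(Q||P) = 0.0019 bits

In this case they happen to be equal (to 4 decimal places).

This asymmetry is why KL divergence is not a true distance metric.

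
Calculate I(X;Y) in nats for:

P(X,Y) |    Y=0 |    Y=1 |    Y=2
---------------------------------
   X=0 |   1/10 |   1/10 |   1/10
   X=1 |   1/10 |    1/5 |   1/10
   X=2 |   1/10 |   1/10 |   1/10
0.0138 nats

Mutual information: I(X;Y) = H(X) + H(Y) - H(X,Y)

Marginals:
P(X) = (3/10, 2/5, 3/10), H(X) = 1.0889 nats
P(Y) = (3/10, 2/5, 3/10), H(Y) = 1.0889 nats

Joint entropy: H(X,Y) = 2.1640 nats

I(X;Y) = 1.0889 + 1.0889 - 2.1640 = 0.0138 nats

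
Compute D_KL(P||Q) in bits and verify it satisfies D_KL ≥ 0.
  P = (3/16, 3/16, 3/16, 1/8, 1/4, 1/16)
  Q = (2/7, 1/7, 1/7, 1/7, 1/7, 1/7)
0.1364 bits

KL divergence satisfies the Gibbs inequality: D_KL(P||Q) ≥ 0 for all distributions P, Q.

D_KL(P||Q) = Σ p(x) log(p(x)/q(x))
Term by term:
  x=0: 3/16 × log_2[(3/16)/(2/7)] = -0.1139
  x=1: 3/16 × log_2[(3/16)/(1/7)] = 0.0736
  x=2: 3/16 × log_2[(3/16)/(1/7)] = 0.0736
  x=3: 1/8 × log_2[(1/8)/(1/7)] = -0.0241
  x=4: 1/4 × log_2[(1/4)/(1/7)] = 0.2018
  x=5: 1/16 × log_2[(1/16)/(1/7)] = -0.0745
D_KL(P||Q) = 0.1364 bits

D_KL(P||Q) = 0.1364 ≥ 0 ✓

This non-negativity is a fundamental property: relative entropy cannot be negative because it measures how different Q is from P.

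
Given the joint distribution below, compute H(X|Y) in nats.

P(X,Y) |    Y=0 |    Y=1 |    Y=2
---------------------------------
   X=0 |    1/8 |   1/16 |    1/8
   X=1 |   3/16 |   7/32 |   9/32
0.6101 nats

Using the chain rule: H(X|Y) = H(X,Y) - H(Y)

First, compute H(X,Y) = 1.6962 nats

Marginal P(Y) = (5/16, 9/32, 13/32)
H(Y) = 1.0862 nats

H(X|Y) = H(X,Y) - H(Y) = 1.6962 - 1.0862 = 0.6101 nats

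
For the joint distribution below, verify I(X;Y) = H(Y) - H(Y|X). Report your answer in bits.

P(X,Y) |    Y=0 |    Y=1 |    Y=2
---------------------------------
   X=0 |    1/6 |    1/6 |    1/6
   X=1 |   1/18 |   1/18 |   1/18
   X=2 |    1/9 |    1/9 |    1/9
I(X;Y) = 0.0000 bits

Mutual information has multiple equivalent forms:
- I(X;Y) = H(X) - H(X|Y)
- I(X;Y) = H(Y) - H(Y|X)
- I(X;Y) = H(X) + H(Y) - H(X,Y)

Computing all quantities:
H(X) = 1.4591, H(Y) = 1.5850, H(X,Y) = 3.0441
H(X|Y) = 1.4591, H(Y|X) = 1.5850

Verification:
H(X) - H(X|Y) = 1.4591 - 1.4591 = 0.0000
H(Y) - H(Y|X) = 1.5850 - 1.5850 = 0.0000
H(X) + H(Y) - H(X,Y) = 1.4591 + 1.5850 - 3.0441 = 0.0000

All forms give I(X;Y) = 0.0000 bits. ✓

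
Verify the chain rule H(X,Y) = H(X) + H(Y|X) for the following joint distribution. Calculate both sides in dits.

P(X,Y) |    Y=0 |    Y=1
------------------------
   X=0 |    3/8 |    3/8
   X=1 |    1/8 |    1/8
H(X,Y) = 0.5452, H(X) = 0.2442, H(Y|X) = 0.3010 (all in dits)

Chain rule: H(X,Y) = H(X) + H(Y|X)

Left side — joint entropy directly:
H(X,Y) = -Σ p(x,y) log p(x,y) = 0.5452 dits

Right side — compute H(Y|X) from the conditional distributions:
P(X) = (3/4, 1/4), so H(X) = 0.2442 dits
H(Y|X) = Σ_x P(X=x) · H(Y|X=x):
  P(Y|X=0) = (1/2, 1/2), H(Y|X=0) = 0.3010, weight P(X=0) = 3/4
  P(Y|X=1) = (1/2, 1/2), H(Y|X=1) = 0.3010, weight P(X=1) = 1/4
H(Y|X) = 0.3010 dits

H(X) + H(Y|X) = 0.2442 + 0.3010 = 0.5452 dits

Both sides equal 0.5452 dits. ✓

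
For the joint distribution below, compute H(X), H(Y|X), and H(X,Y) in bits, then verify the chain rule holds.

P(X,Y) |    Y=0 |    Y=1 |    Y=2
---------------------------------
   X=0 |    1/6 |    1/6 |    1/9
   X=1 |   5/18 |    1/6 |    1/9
H(X,Y) = 2.5102, H(X) = 0.9911, H(Y|X) = 1.5192 (all in bits)

Chain rule: H(X,Y) = H(X) + H(Y|X)

Left side — joint entropy directly:
H(X,Y) = -Σ p(x,y) log p(x,y) = 2.5102 bits

Right side — compute H(Y|X) from the conditional distributions:
P(X) = (4/9, 5/9), so H(X) = 0.9911 bits
H(Y|X) = Σ_x P(X=x) · H(Y|X=x):
  P(Y|X=0) = (3/8, 3/8, 1/4), H(Y|X=0) = 1.5613, weight P(X=0) = 4/9
  P(Y|X=1) = (1/2, 3/10, 1/5), H(Y|X=1) = 1.4855, weight P(X=1) = 5/9
H(Y|X) = 1.5192 bits

H(X) + H(Y|X) = 0.9911 + 1.5192 = 2.5102 bits

Both sides equal 2.5102 bits. ✓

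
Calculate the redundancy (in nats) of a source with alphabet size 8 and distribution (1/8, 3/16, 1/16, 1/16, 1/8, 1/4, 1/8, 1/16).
0.1193 nats

Redundancy measures how far a source is from maximum entropy:
R = H_max - H(X)

Maximum entropy for 8 symbols: H_max = log_e(8) = 2.0794 nats
Actual entropy: H(X) = 1.9601 nats
Redundancy: R = 2.0794 - 1.9601 = 0.1193 nats

This redundancy represents potential for compression: the source could be compressed by 0.1193 nats per symbol.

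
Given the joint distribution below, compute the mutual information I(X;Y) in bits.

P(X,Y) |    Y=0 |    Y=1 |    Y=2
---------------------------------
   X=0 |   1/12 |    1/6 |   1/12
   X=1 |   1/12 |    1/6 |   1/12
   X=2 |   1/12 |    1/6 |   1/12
0.0000 bits

Mutual information: I(X;Y) = H(X) + H(Y) - H(X,Y)

Marginals:
P(X) = (1/3, 1/3, 1/3), H(X) = 1.5850 bits
P(Y) = (1/4, 1/2, 1/4), H(Y) = 1.5000 bits

Joint entropy: H(X,Y) = 3.0850 bits

I(X;Y) = 1.5850 + 1.5000 - 3.0850 = 0.0000 bits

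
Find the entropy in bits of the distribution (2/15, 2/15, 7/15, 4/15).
1.7968 bits

Shannon entropy is H(X) = -Σ p(x) log p(x).

For P = (2/15, 2/15, 7/15, 4/15):
H = -2/15 × log_2(2/15) -2/15 × log_2(2/15) -7/15 × log_2(7/15) -4/15 × log_2(4/15)
H = 1.7968 bits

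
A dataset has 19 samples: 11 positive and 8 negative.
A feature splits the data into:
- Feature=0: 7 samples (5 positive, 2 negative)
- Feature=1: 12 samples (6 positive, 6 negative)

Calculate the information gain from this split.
0.0324 bits

Information Gain = H(Y) - H(Y|Feature)

Before split:
P(positive) = 11/19 = 0.5789
H(Y) = 0.9819 bits

After split:
Feature=0: H = 0.8631 bits (weight = 7/19)
Feature=1: H = 1.0000 bits (weight = 12/19)
H(Y|Feature) = (7/19)×0.8631 + (12/19)×1.0000 = 0.9496 bits

Information Gain = 0.9819 - 0.9496 = 0.0324 bits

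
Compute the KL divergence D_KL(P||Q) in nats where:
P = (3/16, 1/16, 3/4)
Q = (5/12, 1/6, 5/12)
0.2298 nats

KL divergence: D_KL(P||Q) = Σ p(x) log(p(x)/q(x))

Computing term by term:
  x=0: 3/16 × log_e[(3/16)/(5/12)] = 3/16 × -0.7985 = -0.1497
  x=1: 1/16 × log_e[(1/16)/(1/6)] = 1/16 × -0.9808 = -0.0613
  x=2: 3/4 × log_e[(3/4)/(5/12)] = 3/4 × 0.5878 = 0.4408

D_KL(P||Q) = 0.2298 nats

Note: KL divergence is always non-negative and equals 0 iff P = Q.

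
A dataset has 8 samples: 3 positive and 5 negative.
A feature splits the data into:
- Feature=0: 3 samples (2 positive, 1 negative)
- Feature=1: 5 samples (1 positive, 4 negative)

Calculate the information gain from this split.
0.1589 bits

Information Gain = H(Y) - H(Y|Feature)

Before split:
P(positive) = 3/8 = 0.3750
H(Y) = 0.9544 bits

After split:
Feature=0: H = 0.9183 bits (weight = 3/8)
Feature=1: H = 0.7219 bits (weight = 5/8)
H(Y|Feature) = (3/8)×0.9183 + (5/8)×0.7219 = 0.7956 bits

Information Gain = 0.9544 - 0.7956 = 0.1589 bits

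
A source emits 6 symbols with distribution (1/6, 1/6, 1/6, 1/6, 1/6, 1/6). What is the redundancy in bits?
0.0000 bits

Redundancy measures how far a source is from maximum entropy:
R = H_max - H(X)

Maximum entropy for 6 symbols: H_max = log_2(6) = 2.5850 bits
Actual entropy: H(X) = 2.5850 bits
Redundancy: R = 2.5850 - 2.5850 = 0.0000 bits

This redundancy represents potential for compression: the source could be compressed by 0.0000 bits per symbol.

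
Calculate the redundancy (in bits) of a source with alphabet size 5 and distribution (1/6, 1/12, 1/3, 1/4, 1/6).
0.1332 bits

Redundancy measures how far a source is from maximum entropy:
R = H_max - H(X)

Maximum entropy for 5 symbols: H_max = log_2(5) = 2.3219 bits
Actual entropy: H(X) = 2.1887 bits
Redundancy: R = 2.3219 - 2.1887 = 0.1332 bits

This redundancy represents potential for compression: the source could be compressed by 0.1332 bits per symbol.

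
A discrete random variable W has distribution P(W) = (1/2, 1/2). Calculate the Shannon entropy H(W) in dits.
0.3010 dits

Shannon entropy is H(X) = -Σ p(x) log p(x).

For P = (1/2, 1/2):
H = -1/2 × log_10(1/2) -1/2 × log_10(1/2)
H = 0.3010 dits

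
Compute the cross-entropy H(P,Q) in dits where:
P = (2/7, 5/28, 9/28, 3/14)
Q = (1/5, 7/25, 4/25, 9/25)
0.6493 dits

Cross-entropy: H(P,Q) = -Σ p(x) log q(x)

Alternatively: H(P,Q) = H(P) + D_KL(P||Q)
H(P) = 0.5908 dits
D_KL(P||Q) = 0.0585 dits

H(P,Q) = 0.5908 + 0.0585 = 0.6493 dits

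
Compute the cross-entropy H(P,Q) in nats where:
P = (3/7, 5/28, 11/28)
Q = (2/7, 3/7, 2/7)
1.1804 nats

Cross-entropy: H(P,Q) = -Σ p(x) log q(x)

Alternatively: H(P,Q) = H(P) + D_KL(P||Q)
H(P) = 1.0378 nats
D_KL(P||Q) = 0.1425 nats

H(P,Q) = 1.0378 + 0.1425 = 1.1804 nats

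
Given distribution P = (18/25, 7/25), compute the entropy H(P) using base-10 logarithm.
0.2575 dits

Shannon entropy is H(X) = -Σ p(x) log p(x).

For P = (18/25, 7/25):
H = -18/25 × log_10(18/25) -7/25 × log_10(7/25)
H = 0.2575 dits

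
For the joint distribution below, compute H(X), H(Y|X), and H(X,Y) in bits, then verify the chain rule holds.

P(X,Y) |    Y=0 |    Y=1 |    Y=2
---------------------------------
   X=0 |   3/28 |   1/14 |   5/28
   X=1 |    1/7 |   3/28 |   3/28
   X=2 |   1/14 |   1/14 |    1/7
H(X,Y) = 3.0976, H(X) = 1.5774, H(Y|X) = 1.5202 (all in bits)

Chain rule: H(X,Y) = H(X) + H(Y|X)

Left side — joint entropy directly:
H(X,Y) = -Σ p(x,y) log p(x,y) = 3.0976 bits

Right side — compute H(Y|X) from the conditional distributions:
P(X) = (5/14, 5/14, 2/7), so H(X) = 1.5774 bits
H(Y|X) = Σ_x P(X=x) · H(Y|X=x):
  P(Y|X=0) = (3/10, 1/5, 1/2), H(Y|X=0) = 1.4855, weight P(X=0) = 5/14
  P(Y|X=1) = (2/5, 3/10, 3/10), H(Y|X=1) = 1.5710, weight P(X=1) = 5/14
  P(Y|X=2) = (1/4, 1/4, 1/2), H(Y|X=2) = 1.5000, weight P(X=2) = 2/7
H(Y|X) = 1.5202 bits

H(X) + H(Y|X) = 1.5774 + 1.5202 = 3.0976 bits

Both sides equal 3.0976 bits. ✓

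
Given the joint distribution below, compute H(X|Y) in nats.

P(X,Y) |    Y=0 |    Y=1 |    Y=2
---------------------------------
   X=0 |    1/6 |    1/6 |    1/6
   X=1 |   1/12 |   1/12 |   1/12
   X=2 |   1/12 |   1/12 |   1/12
1.0397 nats

Using the chain rule: H(X|Y) = H(X,Y) - H(Y)

First, compute H(X,Y) = 2.1383 nats

Marginal P(Y) = (1/3, 1/3, 1/3)
H(Y) = 1.0986 nats

H(X|Y) = H(X,Y) - H(Y) = 2.1383 - 1.0986 = 1.0397 nats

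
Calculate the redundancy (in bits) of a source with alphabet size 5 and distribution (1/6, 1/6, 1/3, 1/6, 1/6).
0.0703 bits

Redundancy measures how far a source is from maximum entropy:
R = H_max - H(X)

Maximum entropy for 5 symbols: H_max = log_2(5) = 2.3219 bits
Actual entropy: H(X) = 2.2516 bits
Redundancy: R = 2.3219 - 2.2516 = 0.0703 bits

This redundancy represents potential for compression: the source could be compressed by 0.0703 bits per symbol.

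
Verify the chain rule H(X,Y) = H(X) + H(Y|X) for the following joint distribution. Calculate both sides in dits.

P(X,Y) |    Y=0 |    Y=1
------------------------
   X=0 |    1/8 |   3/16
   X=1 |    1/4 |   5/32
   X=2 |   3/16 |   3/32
H(X,Y) = 0.7584, H(X) = 0.4717, H(Y|X) = 0.2866 (all in dits)

Chain rule: H(X,Y) = H(X) + H(Y|X)

Left side — joint entropy directly:
H(X,Y) = -Σ p(x,y) log p(x,y) = 0.7584 dits

Right side — compute H(Y|X) from the conditional distributions:
P(X) = (5/16, 13/32, 9/32), so H(X) = 0.4717 dits
H(Y|X) = Σ_x P(X=x) · H(Y|X=x):
  P(Y|X=0) = (2/5, 3/5), H(Y|X=0) = 0.2923, weight P(X=0) = 5/16
  P(Y|X=1) = (8/13, 5/13), H(Y|X=1) = 0.2894, weight P(X=1) = 13/32
  P(Y|X=2) = (2/3, 1/3), H(Y|X=2) = 0.2764, weight P(X=2) = 9/32
H(Y|X) = 0.2866 dits

H(X) + H(Y|X) = 0.4717 + 0.2866 = 0.7584 dits

Both sides equal 0.7584 dits. ✓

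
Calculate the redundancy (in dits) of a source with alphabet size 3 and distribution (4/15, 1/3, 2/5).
0.0058 dits

Redundancy measures how far a source is from maximum entropy:
R = H_max - H(X)

Maximum entropy for 3 symbols: H_max = log_10(3) = 0.4771 dits
Actual entropy: H(X) = 0.4713 dits
Redundancy: R = 0.4771 - 0.4713 = 0.0058 dits

This redundancy represents potential for compression: the source could be compressed by 0.0058 dits per symbol.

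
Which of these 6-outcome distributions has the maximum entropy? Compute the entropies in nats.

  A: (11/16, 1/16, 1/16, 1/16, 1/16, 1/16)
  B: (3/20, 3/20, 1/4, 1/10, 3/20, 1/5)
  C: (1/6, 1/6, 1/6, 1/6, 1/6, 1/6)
C

For a discrete distribution over n outcomes, entropy is maximized by the uniform distribution.

Computing entropies:
H(A) = 1.1240 nats
H(B) = 1.7524 nats
H(C) = 1.7918 nats

The uniform distribution (where all probabilities equal 1/6) achieves the maximum entropy of log_e(6) = 1.7918 nats.

Distribution C has the highest entropy.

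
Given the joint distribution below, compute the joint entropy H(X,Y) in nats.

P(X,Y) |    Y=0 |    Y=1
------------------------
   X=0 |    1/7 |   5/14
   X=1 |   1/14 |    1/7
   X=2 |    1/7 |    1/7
1.6682 nats

Joint entropy is H(X,Y) = -Σ_{x,y} p(x,y) log p(x,y).

Summing over all non-zero entries:
H(X,Y) = -[1/7·log_e(1/7) + 5/14·log_e(5/14) + 1/14·log_e(1/14) + 1/7·log_e(1/7) + 1/7·log_e(1/7) + 1/7·log_e(1/7)]
H(X,Y) = 1.6682 nats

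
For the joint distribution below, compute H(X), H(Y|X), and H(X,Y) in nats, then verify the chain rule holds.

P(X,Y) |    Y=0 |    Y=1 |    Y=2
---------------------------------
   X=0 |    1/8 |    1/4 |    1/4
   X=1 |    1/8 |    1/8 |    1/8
H(X,Y) = 1.7329, H(X) = 0.6616, H(Y|X) = 1.0713 (all in nats)

Chain rule: H(X,Y) = H(X) + H(Y|X)

Left side — joint entropy directly:
H(X,Y) = -Σ p(x,y) log p(x,y) = 1.7329 nats

Right side — compute H(Y|X) from the conditional distributions:
P(X) = (5/8, 3/8), so H(X) = 0.6616 nats
H(Y|X) = Σ_x P(X=x) · H(Y|X=x):
  P(Y|X=0) = (1/5, 2/5, 2/5), H(Y|X=0) = 1.0549, weight P(X=0) = 5/8
  P(Y|X=1) = (1/3, 1/3, 1/3), H(Y|X=1) = 1.0986, weight P(X=1) = 3/8
H(Y|X) = 1.0713 nats

H(X) + H(Y|X) = 0.6616 + 1.0713 = 1.7329 nats

Both sides equal 1.7329 nats. ✓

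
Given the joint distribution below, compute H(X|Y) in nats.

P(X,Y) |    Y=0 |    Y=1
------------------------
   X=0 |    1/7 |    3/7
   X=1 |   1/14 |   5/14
0.6778 nats

Using the chain rule: H(X|Y) = H(X,Y) - H(Y)

First, compute H(X,Y) = 1.1973 nats

Marginal P(Y) = (3/14, 11/14)
H(Y) = 0.5196 nats

H(X|Y) = H(X,Y) - H(Y) = 1.1973 - 0.5196 = 0.6778 nats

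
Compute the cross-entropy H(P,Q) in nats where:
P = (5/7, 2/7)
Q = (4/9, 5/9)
0.7472 nats

Cross-entropy: H(P,Q) = -Σ p(x) log q(x)

Alternatively: H(P,Q) = H(P) + D_KL(P||Q)
H(P) = 0.5983 nats
D_KL(P||Q) = 0.1489 nats

H(P,Q) = 0.5983 + 0.1489 = 0.7472 nats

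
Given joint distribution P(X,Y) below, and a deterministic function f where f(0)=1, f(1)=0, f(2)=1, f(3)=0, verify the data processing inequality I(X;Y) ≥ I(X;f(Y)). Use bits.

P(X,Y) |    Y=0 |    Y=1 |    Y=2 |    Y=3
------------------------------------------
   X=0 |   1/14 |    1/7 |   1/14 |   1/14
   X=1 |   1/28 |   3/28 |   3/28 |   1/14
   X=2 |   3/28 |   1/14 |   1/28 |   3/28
I(X;Y) = 0.0767, I(X;f(Y)) = 0.0013, inequality holds: 0.0767 ≥ 0.0013

Data Processing Inequality: For any Markov chain X → Y → Z, we have I(X;Y) ≥ I(X;Z).

Here Z = f(Y) is a deterministic function of Y, forming X → Y → Z.

Original I(X;Y) = 0.0767 bits

After applying f:
P(X,Z) where Z=f(Y):
- P(X,Z=0) = P(X,Y=1) + P(X,Y=3)
- P(X,Z=1) = P(X,Y=0) + P(X,Y=2)

I(X;Z) = I(X;f(Y)) = 0.0013 bits

Verification: 0.0767 ≥ 0.0013 ✓

Information cannot be created by processing; the function f can only lose information about X.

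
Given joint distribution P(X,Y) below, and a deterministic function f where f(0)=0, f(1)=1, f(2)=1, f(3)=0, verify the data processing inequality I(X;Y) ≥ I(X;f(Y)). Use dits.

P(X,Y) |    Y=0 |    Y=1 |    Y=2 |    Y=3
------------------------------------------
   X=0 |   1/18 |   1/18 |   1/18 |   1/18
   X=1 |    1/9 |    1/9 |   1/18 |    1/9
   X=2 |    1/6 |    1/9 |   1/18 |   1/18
I(X;Y) = 0.0106, I(X;f(Y)) = 0.0008, inequality holds: 0.0106 ≥ 0.0008

Data Processing Inequality: For any Markov chain X → Y → Z, we have I(X;Y) ≥ I(X;Z).

Here Z = f(Y) is a deterministic function of Y, forming X → Y → Z.

Original I(X;Y) = 0.0106 dits

After applying f:
P(X,Z) where Z=f(Y):
- P(X,Z=0) = P(X,Y=0) + P(X,Y=3)
- P(X,Z=1) = P(X,Y=1) + P(X,Y=2)

I(X;Z) = I(X;f(Y)) = 0.0008 dits

Verification: 0.0106 ≥ 0.0008 ✓

Information cannot be created by processing; the function f can only lose information about X.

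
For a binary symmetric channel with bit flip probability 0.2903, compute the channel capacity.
0.1309 bits

For a binary symmetric channel (BSC) with error probability p:
Capacity C = 1 - H(p) bits per symbol

where H(p) = -p log₂(p) - (1-p) log₂(1-p) is the binary entropy function.

H(0.2903) = 0.8691 bits
C = 1 - 0.8691 = 0.1309 bits per symbol

This means we can reliably transmit up to 0.1309 bits of information per channel use.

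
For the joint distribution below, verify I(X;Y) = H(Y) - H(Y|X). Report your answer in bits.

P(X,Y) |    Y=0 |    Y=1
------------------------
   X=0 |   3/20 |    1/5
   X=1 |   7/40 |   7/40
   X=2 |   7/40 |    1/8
I(X;Y) = 0.0112 bits

Mutual information has multiple equivalent forms:
- I(X;Y) = H(X) - H(X|Y)
- I(X;Y) = H(Y) - H(Y|X)
- I(X;Y) = H(X) + H(Y) - H(X,Y)

Computing all quantities:
H(X) = 1.5813, H(Y) = 1.0000, H(X,Y) = 2.5701
H(X|Y) = 1.5701, H(Y|X) = 0.9888

Verification:
H(X) - H(X|Y) = 1.5813 - 1.5701 = 0.0112
H(Y) - H(Y|X) = 1.0000 - 0.9888 = 0.0112
H(X) + H(Y) - H(X,Y) = 1.5813 + 1.0000 - 2.5701 = 0.0112

All forms give I(X;Y) = 0.0112 bits. ✓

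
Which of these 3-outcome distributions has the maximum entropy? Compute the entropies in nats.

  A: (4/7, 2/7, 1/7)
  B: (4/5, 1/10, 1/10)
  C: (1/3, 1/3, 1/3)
C

For a discrete distribution over n outcomes, entropy is maximized by the uniform distribution.

Computing entropies:
H(A) = 0.9557 nats
H(B) = 0.6390 nats
H(C) = 1.0986 nats

The uniform distribution (where all probabilities equal 1/3) achieves the maximum entropy of log_e(3) = 1.0986 nats.

Distribution C has the highest entropy.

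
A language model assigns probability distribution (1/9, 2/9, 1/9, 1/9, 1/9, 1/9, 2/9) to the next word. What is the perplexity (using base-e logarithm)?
6.6138

Perplexity is e^H (or exp(H) for natural log).

First, H = -Σ p log p = 1.8892 nats
Perplexity = e^1.8892 = 6.6138

Interpretation: The model's uncertainty is equivalent to choosing uniformly among 6.6 options.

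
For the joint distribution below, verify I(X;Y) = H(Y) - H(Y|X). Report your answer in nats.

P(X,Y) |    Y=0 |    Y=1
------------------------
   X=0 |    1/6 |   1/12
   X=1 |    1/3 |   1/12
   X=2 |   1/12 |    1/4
I(X;Y) = 0.1241 nats

Mutual information has multiple equivalent forms:
- I(X;Y) = H(X) - H(X|Y)
- I(X;Y) = H(Y) - H(Y|X)
- I(X;Y) = H(X) + H(Y) - H(X,Y)

Computing all quantities:
H(X) = 1.0776, H(Y) = 0.6792, H(X,Y) = 1.6326
H(X|Y) = 0.9534, H(Y|X) = 0.5551

Verification:
H(X) - H(X|Y) = 1.0776 - 0.9534 = 0.1241
H(Y) - H(Y|X) = 0.6792 - 0.5551 = 0.1241
H(X) + H(Y) - H(X,Y) = 1.0776 + 0.6792 - 1.6326 = 0.1241

All forms give I(X;Y) = 0.1241 nats. ✓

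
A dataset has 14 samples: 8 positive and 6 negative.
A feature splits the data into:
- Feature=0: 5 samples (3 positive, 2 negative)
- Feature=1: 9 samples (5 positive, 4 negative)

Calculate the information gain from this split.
0.0013 bits

Information Gain = H(Y) - H(Y|Feature)

Before split:
P(positive) = 8/14 = 0.5714
H(Y) = 0.9852 bits

After split:
Feature=0: H = 0.9710 bits (weight = 5/14)
Feature=1: H = 0.9911 bits (weight = 9/14)
H(Y|Feature) = (5/14)×0.9710 + (9/14)×0.9911 = 0.9839 bits

Information Gain = 0.9852 - 0.9839 = 0.0013 bits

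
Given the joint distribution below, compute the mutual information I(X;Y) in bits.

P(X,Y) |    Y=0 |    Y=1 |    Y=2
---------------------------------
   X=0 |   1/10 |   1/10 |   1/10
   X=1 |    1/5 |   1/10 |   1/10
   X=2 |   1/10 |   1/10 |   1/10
0.0200 bits

Mutual information: I(X;Y) = H(X) + H(Y) - H(X,Y)

Marginals:
P(X) = (3/10, 2/5, 3/10), H(X) = 1.5710 bits
P(Y) = (2/5, 3/10, 3/10), H(Y) = 1.5710 bits

Joint entropy: H(X,Y) = 3.1219 bits

I(X;Y) = 1.5710 + 1.5710 - 3.1219 = 0.0200 bits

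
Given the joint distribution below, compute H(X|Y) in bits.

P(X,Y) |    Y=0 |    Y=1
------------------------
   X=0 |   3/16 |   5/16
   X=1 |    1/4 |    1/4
0.9885 bits

Using the chain rule: H(X|Y) = H(X,Y) - H(Y)

First, compute H(X,Y) = 1.9772 bits

Marginal P(Y) = (7/16, 9/16)
H(Y) = 0.9887 bits

H(X|Y) = H(X,Y) - H(Y) = 1.9772 - 0.9887 = 0.9885 bits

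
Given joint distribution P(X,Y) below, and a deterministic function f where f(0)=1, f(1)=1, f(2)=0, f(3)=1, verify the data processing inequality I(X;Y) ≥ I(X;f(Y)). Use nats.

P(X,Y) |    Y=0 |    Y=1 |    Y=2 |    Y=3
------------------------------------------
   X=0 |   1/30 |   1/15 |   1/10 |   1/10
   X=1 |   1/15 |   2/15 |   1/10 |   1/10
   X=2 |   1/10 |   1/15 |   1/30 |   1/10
I(X;Y) = 0.0455, I(X;f(Y)) = 0.0227, inequality holds: 0.0455 ≥ 0.0227

Data Processing Inequality: For any Markov chain X → Y → Z, we have I(X;Y) ≥ I(X;Z).

Here Z = f(Y) is a deterministic function of Y, forming X → Y → Z.

Original I(X;Y) = 0.0455 nats

After applying f:
P(X,Z) where Z=f(Y):
- P(X,Z=0) = P(X,Y=2)
- P(X,Z=1) = P(X,Y=0) + P(X,Y=1) + P(X,Y=3)

I(X;Z) = I(X;f(Y)) = 0.0227 nats

Verification: 0.0455 ≥ 0.0227 ✓

Information cannot be created by processing; the function f can only lose information about X.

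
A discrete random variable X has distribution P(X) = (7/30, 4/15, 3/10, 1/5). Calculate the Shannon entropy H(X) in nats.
1.3751 nats

Shannon entropy is H(X) = -Σ p(x) log p(x).

For P = (7/30, 4/15, 3/10, 1/5):
H = -7/30 × log_e(7/30) -4/15 × log_e(4/15) -3/10 × log_e(3/10) -1/5 × log_e(1/5)
H = 1.3751 nats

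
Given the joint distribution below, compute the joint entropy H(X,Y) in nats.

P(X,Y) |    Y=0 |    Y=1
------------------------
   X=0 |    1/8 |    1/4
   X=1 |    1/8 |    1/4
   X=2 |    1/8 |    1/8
1.7329 nats

Joint entropy is H(X,Y) = -Σ_{x,y} p(x,y) log p(x,y).

Summing over all non-zero entries:
H(X,Y) = -[1/8·log_e(1/8) + 1/4·log_e(1/4) + 1/8·log_e(1/8) + 1/4·log_e(1/4) + 1/8·log_e(1/8) + 1/8·log_e(1/8)]
H(X,Y) = 1.7329 nats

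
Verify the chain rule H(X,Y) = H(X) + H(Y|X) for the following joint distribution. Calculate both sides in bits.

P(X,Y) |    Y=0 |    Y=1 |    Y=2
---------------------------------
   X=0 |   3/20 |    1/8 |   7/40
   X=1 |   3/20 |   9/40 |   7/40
H(X,Y) = 2.5604, H(X) = 0.9928, H(Y|X) = 1.5676 (all in bits)

Chain rule: H(X,Y) = H(X) + H(Y|X)

Left side — joint entropy directly:
H(X,Y) = -Σ p(x,y) log p(x,y) = 2.5604 bits

Right side — compute H(Y|X) from the conditional distributions:
P(X) = (9/20, 11/20), so H(X) = 0.9928 bits
H(Y|X) = Σ_x P(X=x) · H(Y|X=x):
  P(Y|X=0) = (1/3, 5/18, 7/18), H(Y|X=0) = 1.5715, weight P(X=0) = 9/20
  P(Y|X=1) = (3/11, 9/22, 7/22), H(Y|X=1) = 1.5644, weight P(X=1) = 11/20
H(Y|X) = 1.5676 bits

H(X) + H(Y|X) = 0.9928 + 1.5676 = 2.5604 bits

Both sides equal 2.5604 bits. ✓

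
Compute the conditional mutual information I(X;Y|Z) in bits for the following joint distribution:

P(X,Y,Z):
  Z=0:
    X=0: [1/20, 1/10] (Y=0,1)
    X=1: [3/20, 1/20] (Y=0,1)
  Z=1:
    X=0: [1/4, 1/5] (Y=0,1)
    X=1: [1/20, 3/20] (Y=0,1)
0.0838 bits

Conditional mutual information: I(X;Y|Z) = H(X|Z) + H(Y|Z) - H(X,Y|Z)

H(Z) = 0.9341
H(X,Z) = 1.8577 → H(X|Z) = 0.9236
H(Y,Z) = 1.9261 → H(Y|Z) = 0.9921
H(X,Y,Z) = 2.7660 → H(X,Y|Z) = 1.8319

I(X;Y|Z) = 0.9236 + 0.9921 - 1.8319 = 0.0838 bits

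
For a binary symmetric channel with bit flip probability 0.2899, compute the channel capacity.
0.1314 bits

For a binary symmetric channel (BSC) with error probability p:
Capacity C = 1 - H(p) bits per symbol

where H(p) = -p log₂(p) - (1-p) log₂(1-p) is the binary entropy function.

H(0.2899) = 0.8686 bits
C = 1 - 0.8686 = 0.1314 bits per symbol

This means we can reliably transmit up to 0.1314 bits of information per channel use.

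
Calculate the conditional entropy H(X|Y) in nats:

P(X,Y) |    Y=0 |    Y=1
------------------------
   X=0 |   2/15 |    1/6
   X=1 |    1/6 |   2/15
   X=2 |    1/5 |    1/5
1.0852 nats

Using the chain rule: H(X|Y) = H(X,Y) - H(Y)

First, compute H(X,Y) = 1.7783 nats

Marginal P(Y) = (1/2, 1/2)
H(Y) = 0.6931 nats

H(X|Y) = H(X,Y) - H(Y) = 1.7783 - 0.6931 = 1.0852 nats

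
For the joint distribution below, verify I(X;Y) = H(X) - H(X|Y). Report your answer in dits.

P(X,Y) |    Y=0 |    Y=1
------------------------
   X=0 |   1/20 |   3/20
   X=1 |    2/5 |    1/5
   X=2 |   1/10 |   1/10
I(X;Y) = 0.0239 dits

Mutual information has multiple equivalent forms:
- I(X;Y) = H(X) - H(X|Y)
- I(X;Y) = H(Y) - H(Y|X)
- I(X;Y) = H(X) + H(Y) - H(X,Y)

Computing all quantities:
H(X) = 0.4127, H(Y) = 0.2989, H(X,Y) = 0.6876
H(X|Y) = 0.3888, H(Y|X) = 0.2749

Verification:
H(X) - H(X|Y) = 0.4127 - 0.3888 = 0.0239
H(Y) - H(Y|X) = 0.2989 - 0.2749 = 0.0239
H(X) + H(Y) - H(X,Y) = 0.4127 + 0.2989 - 0.6876 = 0.0239

All forms give I(X;Y) = 0.0239 dits. ✓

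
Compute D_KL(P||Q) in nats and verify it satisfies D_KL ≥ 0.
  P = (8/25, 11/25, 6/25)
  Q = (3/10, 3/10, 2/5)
0.0666 nats

KL divergence satisfies the Gibbs inequality: D_KL(P||Q) ≥ 0 for all distributions P, Q.

D_KL(P||Q) = Σ p(x) log(p(x)/q(x))
Term by term:
  x=0: 8/25 × log_e[(8/25)/(3/10)] = 0.0207
  x=1: 11/25 × log_e[(11/25)/(3/10)] = 0.1685
  x=2: 6/25 × log_e[(6/25)/(2/5)] = -0.1226
D_KL(P||Q) = 0.0666 nats

D_KL(P||Q) = 0.0666 ≥ 0 ✓

This non-negativity is a fundamental property: relative entropy cannot be negative because it measures how different Q is from P.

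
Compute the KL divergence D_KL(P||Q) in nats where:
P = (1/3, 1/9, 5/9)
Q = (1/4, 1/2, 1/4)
0.3724 nats

KL divergence: D_KL(P||Q) = Σ p(x) log(p(x)/q(x))

Computing term by term:
  x=0: 1/3 × log_e[(1/3)/(1/4)] = 1/3 × 0.2877 = 0.0959
  x=1: 1/9 × log_e[(1/9)/(1/2)] = 1/9 × -1.5041 = -0.1671
  x=2: 5/9 × log_e[(5/9)/(1/4)] = 5/9 × 0.7985 = 0.4436

D_KL(P||Q) = 0.3724 nats

Note: KL divergence is always non-negative and equals 0 iff P = Q.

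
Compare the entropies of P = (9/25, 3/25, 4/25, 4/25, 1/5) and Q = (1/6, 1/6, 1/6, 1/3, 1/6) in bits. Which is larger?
Q

Computing entropies in bits:
H(P) = 2.2081
H(Q) = 2.2516

Distribution Q has higher entropy.

Intuition: The distribution closer to uniform (more spread out) has higher entropy.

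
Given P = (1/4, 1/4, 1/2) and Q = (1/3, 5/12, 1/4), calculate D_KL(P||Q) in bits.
0.2120 bits

KL divergence: D_KL(P||Q) = Σ p(x) log(p(x)/q(x))

Computing term by term:
  x=0: 1/4 × log_2[(1/4)/(1/3)] = 1/4 × -0.4150 = -0.1038
  x=1: 1/4 × log_2[(1/4)/(5/12)] = 1/4 × -0.7370 = -0.1842
  x=2: 1/2 × log_2[(1/2)/(1/4)] = 1/2 × 1.0000 = 0.5000

D_KL(P||Q) = 0.2120 bits

Note: KL divergence is always non-negative and equals 0 iff P = Q.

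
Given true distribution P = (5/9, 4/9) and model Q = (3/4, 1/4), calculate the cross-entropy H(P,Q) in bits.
1.1195 bits

Cross-entropy: H(P,Q) = -Σ p(x) log q(x)

Alternatively: H(P,Q) = H(P) + D_KL(P||Q)
H(P) = 0.9911 bits
D_KL(P||Q) = 0.1284 bits

H(P,Q) = 0.9911 + 0.1284 = 1.1195 bits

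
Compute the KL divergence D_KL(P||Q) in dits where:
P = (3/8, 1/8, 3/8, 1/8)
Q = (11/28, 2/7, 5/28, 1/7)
0.0611 dits

KL divergence: D_KL(P||Q) = Σ p(x) log(p(x)/q(x))

Computing term by term:
  x=0: 3/8 × log_10[(3/8)/(11/28)] = 3/8 × -0.0202 = -0.0076
  x=1: 1/8 × log_10[(1/8)/(2/7)] = 1/8 × -0.3590 = -0.0449
  x=2: 3/8 × log_10[(3/8)/(5/28)] = 3/8 × 0.3222 = 0.1208
  x=3: 1/8 × log_10[(1/8)/(1/7)] = 1/8 × -0.0580 = -0.0072

D_KL(P||Q) = 0.0611 dits

Note: KL divergence is always non-negative and equals 0 iff P = Q.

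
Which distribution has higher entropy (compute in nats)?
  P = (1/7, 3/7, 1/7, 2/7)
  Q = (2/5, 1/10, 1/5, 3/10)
Q

Computing entropies in nats:
H(P) = 1.2770
H(Q) = 1.2799

Distribution Q has higher entropy.

Intuition: The distribution closer to uniform (more spread out) has higher entropy.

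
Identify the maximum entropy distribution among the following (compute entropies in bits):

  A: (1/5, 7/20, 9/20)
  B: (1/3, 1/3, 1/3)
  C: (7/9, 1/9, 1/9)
B

For a discrete distribution over n outcomes, entropy is maximized by the uniform distribution.

Computing entropies:
H(A) = 1.5129 bits
H(B) = 1.5850 bits
H(C) = 0.9864 bits

The uniform distribution (where all probabilities equal 1/3) achieves the maximum entropy of log_2(3) = 1.5850 bits.

Distribution B has the highest entropy.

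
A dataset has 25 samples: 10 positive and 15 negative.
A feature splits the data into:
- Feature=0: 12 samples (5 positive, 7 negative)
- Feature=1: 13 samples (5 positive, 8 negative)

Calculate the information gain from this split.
0.0008 bits

Information Gain = H(Y) - H(Y|Feature)

Before split:
P(positive) = 10/25 = 0.4000
H(Y) = 0.9710 bits

After split:
Feature=0: H = 0.9799 bits (weight = 12/25)
Feature=1: H = 0.9612 bits (weight = 13/25)
H(Y|Feature) = (12/25)×0.9799 + (13/25)×0.9612 = 0.9702 bits

Information Gain = 0.9710 - 0.9702 = 0.0008 bits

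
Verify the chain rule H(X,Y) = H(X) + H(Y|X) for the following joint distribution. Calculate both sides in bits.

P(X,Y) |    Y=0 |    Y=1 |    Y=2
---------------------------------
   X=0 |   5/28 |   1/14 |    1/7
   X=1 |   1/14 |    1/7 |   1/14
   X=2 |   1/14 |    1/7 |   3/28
H(X,Y) = 3.0801, H(X) = 1.5722, H(Y|X) = 1.5078 (all in bits)

Chain rule: H(X,Y) = H(X) + H(Y|X)

Left side — joint entropy directly:
H(X,Y) = -Σ p(x,y) log p(x,y) = 3.0801 bits

Right side — compute H(Y|X) from the conditional distributions:
P(X) = (11/28, 2/7, 9/28), so H(X) = 1.5722 bits
H(Y|X) = Σ_x P(X=x) · H(Y|X=x):
  P(Y|X=0) = (5/11, 2/11, 4/11), H(Y|X=0) = 1.4949, weight P(X=0) = 11/28
  P(Y|X=1) = (1/4, 1/2, 1/4), H(Y|X=1) = 1.5000, weight P(X=1) = 2/7
  P(Y|X=2) = (2/9, 4/9, 1/3), H(Y|X=2) = 1.5305, weight P(X=2) = 9/28
H(Y|X) = 1.5078 bits

H(X) + H(Y|X) = 1.5722 + 1.5078 = 3.0801 bits

Both sides equal 3.0801 bits. ✓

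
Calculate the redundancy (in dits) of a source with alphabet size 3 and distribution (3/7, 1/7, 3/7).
0.0410 dits

Redundancy measures how far a source is from maximum entropy:
R = H_max - H(X)

Maximum entropy for 3 symbols: H_max = log_10(3) = 0.4771 dits
Actual entropy: H(X) = 0.4361 dits
Redundancy: R = 0.4771 - 0.4361 = 0.0410 dits

This redundancy represents potential for compression: the source could be compressed by 0.0410 dits per symbol.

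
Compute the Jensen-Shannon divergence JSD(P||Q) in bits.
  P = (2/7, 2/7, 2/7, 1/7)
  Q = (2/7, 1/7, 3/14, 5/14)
0.0554 bits

Jensen-Shannon divergence is:
JSD(P||Q) = 0.5 × D_KL(P||M) + 0.5 × D_KL(Q||M)
where M = 0.5 × (P + Q) is the mixture distribution.

M = 0.5 × (2/7, 2/7, 2/7, 1/7) + 0.5 × (2/7, 1/7, 3/14, 5/14) = (2/7, 3/14, 1/4, 1/4)

D_KL(P||M) = 0.0583 bits
D_KL(Q||M) = 0.0526 bits

JSD(P||Q) = 0.5 × 0.0583 + 0.5 × 0.0526 = 0.0554 bits

Unlike KL divergence, JSD is symmetric and bounded: 0 ≤ JSD ≤ log(2).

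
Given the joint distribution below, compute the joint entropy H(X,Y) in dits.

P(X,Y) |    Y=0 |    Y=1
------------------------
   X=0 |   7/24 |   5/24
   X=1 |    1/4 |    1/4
0.5990 dits

Joint entropy is H(X,Y) = -Σ_{x,y} p(x,y) log p(x,y).

Summing over all non-zero entries:
H(X,Y) = -[7/24·log_10(7/24) + 5/24·log_10(5/24) + 1/4·log_10(1/4) + 1/4·log_10(1/4)]
H(X,Y) = 0.5990 dits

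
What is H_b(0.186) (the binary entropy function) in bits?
0.6930 bits

The binary entropy function is:
H(p) = -p log(p) - (1-p) log(1-p)

H(0.186) = -0.186 × log_2(0.186) - 0.814 × log_2(0.814)
H(0.186) = 0.6930 bits

Note: Binary entropy is maximized at p=0.5 (H=1 bit) and minimized at p=0 or p=1 (H=0).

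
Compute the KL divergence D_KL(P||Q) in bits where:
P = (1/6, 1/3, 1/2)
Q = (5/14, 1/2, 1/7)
0.5254 bits

KL divergence: D_KL(P||Q) = Σ p(x) log(p(x)/q(x))

Computing term by term:
  x=0: 1/6 × log_2[(1/6)/(5/14)] = 1/6 × -1.0995 = -0.1833
  x=1: 1/3 × log_2[(1/3)/(1/2)] = 1/3 × -0.5850 = -0.1950
  x=2: 1/2 × log_2[(1/2)/(1/7)] = 1/2 × 1.8074 = 0.9037

D_KL(P||Q) = 0.5254 bits

Note: KL divergence is always non-negative and equals 0 iff P = Q.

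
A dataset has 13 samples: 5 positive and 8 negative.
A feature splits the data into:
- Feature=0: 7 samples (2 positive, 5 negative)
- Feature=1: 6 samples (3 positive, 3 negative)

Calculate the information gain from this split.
0.0349 bits

Information Gain = H(Y) - H(Y|Feature)

Before split:
P(positive) = 5/13 = 0.3846
H(Y) = 0.9612 bits

After split:
Feature=0: H = 0.8631 bits (weight = 7/13)
Feature=1: H = 1.0000 bits (weight = 6/13)
H(Y|Feature) = (7/13)×0.8631 + (6/13)×1.0000 = 0.9263 bits

Information Gain = 0.9612 - 0.9263 = 0.0349 bits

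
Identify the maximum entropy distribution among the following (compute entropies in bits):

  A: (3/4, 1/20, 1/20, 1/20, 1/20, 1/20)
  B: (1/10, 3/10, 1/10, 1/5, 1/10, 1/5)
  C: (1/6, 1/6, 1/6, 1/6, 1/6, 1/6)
C

For a discrete distribution over n outcomes, entropy is maximized by the uniform distribution.

Computing entropies:
H(A) = 1.3918 bits
H(B) = 2.4464 bits
H(C) = 2.5850 bits

The uniform distribution (where all probabilities equal 1/6) achieves the maximum entropy of log_2(6) = 2.5850 bits.

Distribution C has the highest entropy.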